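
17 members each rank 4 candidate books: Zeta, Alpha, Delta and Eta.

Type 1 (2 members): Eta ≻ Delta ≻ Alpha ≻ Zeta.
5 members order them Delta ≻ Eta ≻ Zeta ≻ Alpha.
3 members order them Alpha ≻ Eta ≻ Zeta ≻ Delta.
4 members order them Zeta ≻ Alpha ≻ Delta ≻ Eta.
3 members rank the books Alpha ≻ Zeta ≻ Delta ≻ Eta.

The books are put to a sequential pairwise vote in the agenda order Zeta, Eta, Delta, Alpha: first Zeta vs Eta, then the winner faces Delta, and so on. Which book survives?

Alpha

Round 1: Zeta vs Eta — 7–10, Eta advances.
Round 2: Eta vs Delta — 5–12, Delta advances.
Round 3: Delta vs Alpha — 7–10, Alpha advances.
The agenda winner is Alpha.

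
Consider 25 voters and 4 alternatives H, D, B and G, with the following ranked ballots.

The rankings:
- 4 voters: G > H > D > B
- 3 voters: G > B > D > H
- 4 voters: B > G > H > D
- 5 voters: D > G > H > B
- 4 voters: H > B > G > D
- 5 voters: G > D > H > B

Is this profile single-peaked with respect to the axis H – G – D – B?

no

Axis positions: H=1, G=2, D=3, B=4.
Type 1 (peak G at position 2): ranking walks positions 2-1-3-4, expanding outward from the peak — single-peaked.
Type 2: ranking walks positions 2-4-3-1; B is ranked above D even though D lies between B and the peak G on the axis — preferences dip and rise again. Not single-peaked.
Type 3: ranking walks positions 4-2-1-3; G is ranked above D even though D lies between G and the peak B on the axis — preferences dip and rise again. Not single-peaked.
Type 4 (peak D at position 3): ranking walks positions 3-2-1-4, expanding outward from the peak — single-peaked.
Type 5: ranking walks positions 1-4-2-3; B is ranked above G even though G lies between B and the peak H on the axis — preferences dip and rise again. Not single-peaked.
Type 6 (peak G at position 2): ranking walks positions 2-3-1-4, expanding outward from the peak — single-peaked.
Type 2 violates single-peakedness, so the profile is not single-peaked on this axis.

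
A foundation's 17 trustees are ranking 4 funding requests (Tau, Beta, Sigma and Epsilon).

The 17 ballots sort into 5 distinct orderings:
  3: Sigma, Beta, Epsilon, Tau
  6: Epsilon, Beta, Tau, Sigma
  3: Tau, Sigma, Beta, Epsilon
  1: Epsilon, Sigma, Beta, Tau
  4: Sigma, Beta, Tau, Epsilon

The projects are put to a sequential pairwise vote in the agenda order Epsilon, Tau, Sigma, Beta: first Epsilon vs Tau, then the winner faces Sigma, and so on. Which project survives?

Round 1: Epsilon vs Tau — 10–7, Epsilon advances.
Round 2: Epsilon vs Sigma — 7–10, Sigma advances.
Round 3: Sigma vs Beta — 11–6, Sigma advances.
The agenda winner is Sigma.

Sigma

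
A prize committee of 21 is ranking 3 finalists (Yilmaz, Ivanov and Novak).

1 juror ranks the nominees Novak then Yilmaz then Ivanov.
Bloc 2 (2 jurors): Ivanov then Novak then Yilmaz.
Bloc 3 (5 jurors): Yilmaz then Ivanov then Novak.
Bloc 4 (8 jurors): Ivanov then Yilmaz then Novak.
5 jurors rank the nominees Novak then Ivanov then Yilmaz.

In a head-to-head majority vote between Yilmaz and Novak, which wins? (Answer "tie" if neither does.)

Yilmaz

Ballots ranking Yilmaz above Novak: 5 + 8 = 13.
Ballots ranking Novak above Yilmaz: 21 − 13 = 8.
Yilmaz wins the head-to-head 13–8.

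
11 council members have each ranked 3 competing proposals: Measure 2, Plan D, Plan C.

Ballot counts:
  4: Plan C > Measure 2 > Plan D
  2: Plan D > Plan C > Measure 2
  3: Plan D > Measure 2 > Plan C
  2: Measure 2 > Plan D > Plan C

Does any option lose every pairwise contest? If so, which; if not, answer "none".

Pairwise majorities:
Measure 2 vs Plan D: Measure 2 wins 6–5.
Measure 2 vs Plan C: Plan C, 6–5.
Plan D vs Plan C: Plan D wins 7–4.
Each option has at least one pairwise win (Measure 2 beats Plan D; Plan D beats Plan C; Plan C beats Measure 2) — no Condorcet loser.

none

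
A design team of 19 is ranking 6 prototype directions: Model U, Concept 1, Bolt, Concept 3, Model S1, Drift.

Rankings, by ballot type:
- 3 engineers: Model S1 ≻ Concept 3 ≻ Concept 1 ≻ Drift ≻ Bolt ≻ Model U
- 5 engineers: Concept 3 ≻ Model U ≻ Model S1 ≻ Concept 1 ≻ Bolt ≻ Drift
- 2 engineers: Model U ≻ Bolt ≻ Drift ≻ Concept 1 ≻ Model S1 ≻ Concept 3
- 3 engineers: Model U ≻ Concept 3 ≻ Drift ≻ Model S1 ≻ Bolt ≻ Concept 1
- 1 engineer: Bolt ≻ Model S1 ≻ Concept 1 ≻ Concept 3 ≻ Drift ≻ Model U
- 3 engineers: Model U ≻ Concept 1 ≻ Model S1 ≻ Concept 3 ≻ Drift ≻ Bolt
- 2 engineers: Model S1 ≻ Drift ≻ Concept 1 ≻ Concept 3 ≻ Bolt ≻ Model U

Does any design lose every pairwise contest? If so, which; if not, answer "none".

Head-to-head results (19 engineers):
Model U vs Concept 1: Model U preferred on 5+2+3+3 = 13 ballots; Model U wins 13–6.
Model U vs Bolt: Model U, 13–6.
Model U vs Concept 3: 8 to 11, Concept 3.
Model U vs Model S1: Model U preferred on 5+2+3+3 = 13 ballots; Model U wins 13–6.
Model U–Drift: Model U 13–6.
Concept 1 vs Bolt: 3+5+3+2 = 13 for Concept 1, 6 for Bolt — Concept 1 by 13–6.
Concept 1 vs Concept 3: 2+1+3+2 = 8 for Concept 1, 11 for Concept 3 — Concept 3 by 11–8.
Concept 1 vs Model S1: Model S1, 14–5.
Concept 1 vs Drift: Concept 1, 12–7.
Bolt vs Concept 3: Concept 3, 16–3.
Bolt–Model S1: Model S1 16–3.
Bolt vs Drift: 5+2+1 = 8 for Bolt, 11 for Drift — Drift by 11–8.
Concept 3 vs Model S1: Model S1, 11–8.
Concept 3 vs Drift: Concept 3 preferred on 3+5+3+1+3 = 15 ballots; Concept 3 wins 15–4.
Model S1–Drift: Model S1 14–5.
Bolt is beaten in every head-to-head and is the Condorcet loser.

Bolt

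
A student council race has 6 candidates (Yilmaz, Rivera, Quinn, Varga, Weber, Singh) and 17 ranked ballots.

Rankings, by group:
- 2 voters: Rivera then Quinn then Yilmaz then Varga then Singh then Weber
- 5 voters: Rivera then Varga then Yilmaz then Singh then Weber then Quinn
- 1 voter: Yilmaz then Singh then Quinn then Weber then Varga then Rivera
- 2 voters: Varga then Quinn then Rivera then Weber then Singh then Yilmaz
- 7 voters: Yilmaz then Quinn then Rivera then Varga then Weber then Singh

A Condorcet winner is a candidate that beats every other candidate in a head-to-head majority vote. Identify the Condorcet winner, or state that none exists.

none

Check each pair by majority over 17 ballots:
Yilmaz vs Rivera: 8 to 9, Rivera.
Yilmaz vs Quinn: Yilmaz preferred on 5+1+7 = 13 ballots; Yilmaz wins 13–4.
Yilmaz vs Varga: Yilmaz is ranked higher on 2+1+7 = 10 ballots, Varga on 7. Yilmaz wins 10–7.
Yilmaz vs Weber: Yilmaz preferred on 2+5+1+7 = 15 ballots; Yilmaz wins 15–2.
Yilmaz vs Singh: 15 to 2, Yilmaz.
Rivera vs Quinn: 7 to 10, Quinn.
Rivera vs Varga: 14 to 3, Rivera.
Rivera vs Weber: Rivera is ranked higher on 2+5+2+7 = 16 ballots, Weber on 1. Rivera wins 16–1.
Rivera vs Singh: Rivera is ranked higher on 2+5+2+7 = 16 ballots, Singh on 1. Rivera wins 16–1.
Quinn vs Varga: 2+1+7 = 10 for Quinn, 7 for Varga — Quinn by 10–7.
Quinn vs Weber: Quinn is ranked higher on 2+1+2+7 = 12 ballots, Weber on 5. Quinn wins 12–5.
Quinn vs Singh: Quinn is ranked higher on 2+2+7 = 11 ballots, Singh on 6. Quinn wins 11–6.
Varga vs Weber: 2+5+2+7 = 16 for Varga, 1 for Weber — Varga by 16–1.
Varga vs Singh: 2+5+2+7 = 16 for Varga, 1 for Singh — Varga by 16–1.
Weber vs Singh: 9 to 8, Weber.
Every candidate loses at least once (Yilmaz loses to Rivera; Rivera loses to Quinn; Quinn loses to Yilmaz; Varga loses to Yilmaz; Weber loses to Yilmaz; Singh loses to Yilmaz). The majority relation contains the cycle Yilmaz → Quinn → Rivera → Yilmaz, so there is no Condorcet winner.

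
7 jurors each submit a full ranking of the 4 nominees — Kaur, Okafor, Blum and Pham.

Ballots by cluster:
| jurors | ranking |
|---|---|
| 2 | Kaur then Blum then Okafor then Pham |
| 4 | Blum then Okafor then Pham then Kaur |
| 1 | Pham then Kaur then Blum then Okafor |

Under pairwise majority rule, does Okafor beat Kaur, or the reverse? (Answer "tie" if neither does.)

Ballots ranking Okafor above Kaur: 4.
Ballots ranking Kaur above Okafor: 7 − 4 = 3.
Okafor wins the head-to-head 4–3.

Okafor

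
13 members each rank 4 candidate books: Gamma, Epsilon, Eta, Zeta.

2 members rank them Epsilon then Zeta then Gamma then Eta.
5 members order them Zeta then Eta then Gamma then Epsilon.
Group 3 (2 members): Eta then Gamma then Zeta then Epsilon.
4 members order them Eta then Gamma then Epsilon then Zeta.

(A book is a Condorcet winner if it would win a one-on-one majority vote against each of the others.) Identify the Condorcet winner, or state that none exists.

Head-to-head results (13 members):
Gamma vs Epsilon: Gamma preferred on 5+2+4 = 11 ballots; Gamma wins 11–2.
Gamma vs Eta: 2 for Gamma, 11 for Eta — Eta by 11–2.
Gamma vs Zeta: Gamma preferred on 2+4 = 6 ballots; Zeta wins 7–6.
Epsilon vs Eta: 2 to 11, Eta.
Epsilon vs Zeta: 2+4 = 6 for Epsilon, 7 for Zeta — Zeta by 7–6.
Eta vs Zeta: 6 to 7, Zeta.
Zeta defeats every rival head-to-head and is the Condorcet winner.

Zeta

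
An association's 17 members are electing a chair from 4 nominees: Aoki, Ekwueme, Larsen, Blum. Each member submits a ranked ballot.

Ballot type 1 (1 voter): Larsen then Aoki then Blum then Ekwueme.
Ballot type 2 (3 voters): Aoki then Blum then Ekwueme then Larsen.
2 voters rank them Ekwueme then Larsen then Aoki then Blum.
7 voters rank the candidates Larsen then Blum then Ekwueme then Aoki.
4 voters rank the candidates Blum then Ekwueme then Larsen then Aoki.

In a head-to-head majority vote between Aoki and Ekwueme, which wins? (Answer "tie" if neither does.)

Ekwueme

Ballots ranking Aoki above Ekwueme: 1 + 3 = 4.
Ballots ranking Ekwueme above Aoki: 17 − 4 = 13.
Ekwueme wins the head-to-head 13–4.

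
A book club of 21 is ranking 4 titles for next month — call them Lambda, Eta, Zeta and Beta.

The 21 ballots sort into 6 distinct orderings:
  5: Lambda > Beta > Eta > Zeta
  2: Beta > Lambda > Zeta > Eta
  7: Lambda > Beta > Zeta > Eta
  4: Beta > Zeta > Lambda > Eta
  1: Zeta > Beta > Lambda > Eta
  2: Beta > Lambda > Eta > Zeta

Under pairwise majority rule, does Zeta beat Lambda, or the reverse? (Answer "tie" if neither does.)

Lambda

Ballots ranking Zeta above Lambda: 4 + 1 = 5.
Ballots ranking Lambda above Zeta: 21 − 5 = 16.
Lambda wins the head-to-head 16–5.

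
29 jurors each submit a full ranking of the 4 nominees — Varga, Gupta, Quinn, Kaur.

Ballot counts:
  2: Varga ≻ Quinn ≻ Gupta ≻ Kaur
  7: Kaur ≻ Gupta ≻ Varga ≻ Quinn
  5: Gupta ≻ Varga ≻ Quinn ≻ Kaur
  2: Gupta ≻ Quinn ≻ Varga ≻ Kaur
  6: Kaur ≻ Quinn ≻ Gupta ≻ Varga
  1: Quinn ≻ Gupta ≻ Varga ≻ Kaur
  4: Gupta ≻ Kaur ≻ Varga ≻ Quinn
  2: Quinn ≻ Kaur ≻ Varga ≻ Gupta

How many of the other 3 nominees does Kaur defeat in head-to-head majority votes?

3

Kaur against each rival (29 jurors):
Kaur vs Varga: 7+6+4+2 = 19 for Kaur, 10 for Varga — Kaur by 19–10.
Kaur vs Gupta: 15 to 14, Kaur.
Kaur vs Quinn: Kaur preferred on 7+6+4 = 17 ballots; Kaur wins 17–12.
Kaur beats Varga, Gupta, Quinn — 3 pairwise wins.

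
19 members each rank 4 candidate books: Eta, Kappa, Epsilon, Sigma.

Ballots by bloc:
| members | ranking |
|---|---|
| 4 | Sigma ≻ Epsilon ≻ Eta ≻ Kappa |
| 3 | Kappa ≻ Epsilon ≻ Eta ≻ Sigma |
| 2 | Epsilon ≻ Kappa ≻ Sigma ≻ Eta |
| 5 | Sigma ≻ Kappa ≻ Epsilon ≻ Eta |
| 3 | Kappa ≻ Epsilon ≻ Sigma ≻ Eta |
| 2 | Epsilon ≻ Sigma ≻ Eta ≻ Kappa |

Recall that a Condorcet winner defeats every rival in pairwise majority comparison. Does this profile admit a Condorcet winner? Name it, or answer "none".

Check each pair by majority over 19 ballots:
Eta vs Kappa: 4+2 = 6 for Eta, 13 for Kappa — Kappa by 13–6.
Eta vs Epsilon: Epsilon, 19–0.
Eta vs Sigma: Sigma wins 16–3.
Kappa–Epsilon: Kappa 11–8.
Kappa vs Sigma: Sigma wins 11–8.
Epsilon vs Sigma: Epsilon wins 10–9.
Every book loses at least once (Eta loses to Kappa; Kappa loses to Sigma; Epsilon loses to Kappa; Sigma loses to Epsilon). The majority relation contains the cycle Kappa → Epsilon → Sigma → Kappa, so there is no Condorcet winner.

none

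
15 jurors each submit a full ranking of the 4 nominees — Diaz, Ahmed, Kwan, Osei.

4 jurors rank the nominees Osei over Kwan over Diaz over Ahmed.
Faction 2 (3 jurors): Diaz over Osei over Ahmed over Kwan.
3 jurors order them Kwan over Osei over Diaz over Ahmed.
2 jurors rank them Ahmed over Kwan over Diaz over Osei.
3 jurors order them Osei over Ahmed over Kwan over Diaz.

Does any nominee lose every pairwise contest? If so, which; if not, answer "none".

Pairwise majorities:
Diaz vs Ahmed: Diaz, 10–5.
Diaz vs Kwan: Kwan wins 12–3.
Diaz–Osei: Osei 10–5.
Ahmed vs Kwan: 8 to 7, Ahmed.
Ahmed vs Osei: 2 for Ahmed, 13 for Osei — Osei by 13–2.
Kwan–Osei: Osei 10–5.
Every nominee wins at least one matchup (Diaz beats Ahmed; Ahmed beats Kwan; Kwan beats Diaz; Osei beats Diaz), so there is no Condorcet loser.

none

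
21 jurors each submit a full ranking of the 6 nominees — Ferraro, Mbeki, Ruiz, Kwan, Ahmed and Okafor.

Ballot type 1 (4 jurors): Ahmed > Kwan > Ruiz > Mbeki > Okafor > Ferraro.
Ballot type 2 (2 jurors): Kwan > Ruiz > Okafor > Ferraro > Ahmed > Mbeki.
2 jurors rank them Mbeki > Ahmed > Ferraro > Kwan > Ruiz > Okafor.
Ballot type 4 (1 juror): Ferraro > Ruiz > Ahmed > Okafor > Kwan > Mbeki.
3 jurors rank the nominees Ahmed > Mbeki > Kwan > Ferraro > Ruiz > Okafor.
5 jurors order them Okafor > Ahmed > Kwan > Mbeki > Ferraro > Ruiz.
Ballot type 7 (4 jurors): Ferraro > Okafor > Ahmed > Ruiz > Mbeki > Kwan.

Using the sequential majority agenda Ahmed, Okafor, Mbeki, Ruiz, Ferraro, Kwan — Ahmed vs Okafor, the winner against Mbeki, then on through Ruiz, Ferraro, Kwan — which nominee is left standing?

Round 1: Ahmed vs Okafor — 10–11, Okafor advances.
Round 2: Okafor vs Mbeki — 12–9, Okafor advances.
Round 3: Okafor vs Ruiz — 9–12, Ruiz advances.
Round 4: Ruiz vs Ferraro — 6–15, Ferraro advances.
Round 5: Ferraro vs Kwan — 7–14, Kwan advances.
Kwan survives the agenda.

Kwan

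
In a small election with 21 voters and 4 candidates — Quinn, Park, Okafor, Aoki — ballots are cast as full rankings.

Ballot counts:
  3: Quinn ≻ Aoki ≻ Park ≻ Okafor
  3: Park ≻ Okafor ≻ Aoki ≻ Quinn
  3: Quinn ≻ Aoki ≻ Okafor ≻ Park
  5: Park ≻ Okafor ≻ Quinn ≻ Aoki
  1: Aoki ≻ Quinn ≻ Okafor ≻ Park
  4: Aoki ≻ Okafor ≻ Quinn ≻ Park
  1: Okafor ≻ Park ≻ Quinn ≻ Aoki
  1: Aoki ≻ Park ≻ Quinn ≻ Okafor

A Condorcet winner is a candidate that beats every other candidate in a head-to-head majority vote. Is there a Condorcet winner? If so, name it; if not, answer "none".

Pairwise majorities:
Quinn vs Park: Quinn, 11–10.
Quinn vs Okafor: Quinn preferred on 3+3+1+1 = 8 ballots; Okafor wins 13–8.
Quinn vs Aoki: 12 to 9, Quinn.
Park vs Okafor: Park wins 12–9.
Park vs Aoki: Aoki wins 12–9.
Okafor vs Aoki: Okafor is ranked higher on 3+5+1 = 9 ballots, Aoki on 12. Aoki wins 12–9.
Every candidate loses at least once (Quinn loses to Okafor; Park loses to Quinn; Okafor loses to Park; Aoki loses to Quinn). The majority relation contains the cycle Quinn beats Park beats Okafor beats Quinn, so there is no Condorcet winner.

none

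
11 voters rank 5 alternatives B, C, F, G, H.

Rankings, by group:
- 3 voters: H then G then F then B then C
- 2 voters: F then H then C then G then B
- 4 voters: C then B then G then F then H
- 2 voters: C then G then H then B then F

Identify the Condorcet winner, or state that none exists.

C

Pairwise majorities:
B–C: C 8–3.
B–F: B 6–5.
B vs G: G, 7–4.
B vs H: H, 7–4.
C vs F: C wins 6–5.
C vs G: C, 8–3.
C–H: C 6–5.
F vs G: G, 9–2.
F vs H: F wins 6–5.
G vs H: G, 6–5.
C beats each of B, F, G, H — C is the Condorcet winner.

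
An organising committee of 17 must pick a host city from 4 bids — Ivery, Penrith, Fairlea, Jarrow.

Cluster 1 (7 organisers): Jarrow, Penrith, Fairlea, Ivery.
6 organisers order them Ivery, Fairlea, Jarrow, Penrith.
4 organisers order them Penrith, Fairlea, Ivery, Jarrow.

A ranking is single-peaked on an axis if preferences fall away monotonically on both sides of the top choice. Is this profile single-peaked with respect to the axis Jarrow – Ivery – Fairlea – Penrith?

Axis positions: Jarrow=1, Ivery=2, Fairlea=3, Penrith=4.
Cluster 1: ranking walks positions 1-4-3-2; Penrith is ranked above Ivery even though Ivery lies between Penrith and the peak Jarrow on the axis — preferences dip and rise again. Not single-peaked.
Cluster 2 (peak Ivery at position 2): ranking walks positions 2-3-1-4, expanding outward from the peak — single-peaked.
Cluster 3 (peak Penrith at position 4): ranking walks positions 4-3-2-1, expanding outward from the peak — single-peaked.
Cluster 1 violates single-peakedness, so the profile is not single-peaked on this axis.

no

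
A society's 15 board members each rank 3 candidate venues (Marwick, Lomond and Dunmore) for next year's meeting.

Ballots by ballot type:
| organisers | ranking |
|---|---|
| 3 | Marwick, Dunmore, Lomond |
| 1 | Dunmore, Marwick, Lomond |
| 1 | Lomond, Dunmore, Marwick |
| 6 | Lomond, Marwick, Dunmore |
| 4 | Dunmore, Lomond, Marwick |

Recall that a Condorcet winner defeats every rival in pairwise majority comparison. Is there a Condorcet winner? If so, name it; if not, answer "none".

none

Pairwise majorities:
Marwick vs Lomond: Marwick is ranked higher on 3+1 = 4 ballots, Lomond on 11. Lomond wins 11–4.
Marwick vs Dunmore: 9 to 6, Marwick.
Lomond vs Dunmore: 7 to 8, Dunmore.
Each city drops at least one matchup (Marwick loses to Lomond; Lomond loses to Dunmore; Dunmore loses to Marwick); the cycle Marwick > Dunmore > Lomond > Marwick rules out a Condorcet winner.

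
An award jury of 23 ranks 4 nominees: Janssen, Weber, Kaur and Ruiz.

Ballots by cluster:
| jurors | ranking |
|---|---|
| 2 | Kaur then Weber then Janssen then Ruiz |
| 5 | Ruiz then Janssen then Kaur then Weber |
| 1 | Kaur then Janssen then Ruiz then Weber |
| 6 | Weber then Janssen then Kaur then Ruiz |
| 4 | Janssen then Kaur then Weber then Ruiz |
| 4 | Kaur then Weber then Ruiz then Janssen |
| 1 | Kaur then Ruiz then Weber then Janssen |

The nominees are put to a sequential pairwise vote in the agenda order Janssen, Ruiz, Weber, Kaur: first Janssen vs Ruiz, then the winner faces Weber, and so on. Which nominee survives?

Kaur

Round 1: Janssen vs Ruiz — 13–10, Janssen advances.
Round 2: Janssen vs Weber — 10–13, Weber advances.
Round 3: Weber vs Kaur — 6–17, Kaur advances.
Kaur survives the agenda.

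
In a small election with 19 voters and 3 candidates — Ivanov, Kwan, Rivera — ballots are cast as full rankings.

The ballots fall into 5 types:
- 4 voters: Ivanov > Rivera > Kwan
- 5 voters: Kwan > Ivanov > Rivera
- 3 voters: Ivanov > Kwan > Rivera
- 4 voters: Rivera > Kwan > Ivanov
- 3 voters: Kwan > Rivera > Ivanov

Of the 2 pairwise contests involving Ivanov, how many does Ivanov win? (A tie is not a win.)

1

Ivanov against each rival (19 voters):
Ivanov vs Kwan: Kwan wins 12–7.
Ivanov–Rivera: Ivanov 12–7.
Ivanov beats Rivera; loses to Kwan — 1 pairwise win.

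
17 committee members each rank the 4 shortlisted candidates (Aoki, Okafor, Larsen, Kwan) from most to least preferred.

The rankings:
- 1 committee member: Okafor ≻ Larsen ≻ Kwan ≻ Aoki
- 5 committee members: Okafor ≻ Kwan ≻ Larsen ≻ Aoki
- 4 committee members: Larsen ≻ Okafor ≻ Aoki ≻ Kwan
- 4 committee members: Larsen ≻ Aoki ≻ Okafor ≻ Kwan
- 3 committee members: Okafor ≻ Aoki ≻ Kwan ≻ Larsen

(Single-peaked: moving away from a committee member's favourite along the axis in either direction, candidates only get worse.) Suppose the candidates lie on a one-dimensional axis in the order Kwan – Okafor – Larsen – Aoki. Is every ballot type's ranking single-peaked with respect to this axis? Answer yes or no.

no

Axis positions: Kwan=1, Okafor=2, Larsen=3, Aoki=4.
Ballot type 1 (peak Okafor at position 2): ranking walks positions 2-3-1-4, expanding outward from the peak — single-peaked.
Ballot type 2 (peak Okafor at position 2): ranking walks positions 2-1-3-4, expanding outward from the peak — single-peaked.
Ballot type 3 (peak Larsen at position 3): ranking walks positions 3-2-4-1, expanding outward from the peak — single-peaked.
Ballot type 4 (peak Larsen at position 3): ranking walks positions 3-4-2-1, expanding outward from the peak — single-peaked.
Ballot type 5: ranking walks positions 2-4-1-3; Aoki is ranked above Larsen even though Larsen lies between Aoki and the peak Okafor on the axis — preferences dip and rise again. Not single-peaked.
Ballot type 5 violates single-peakedness, so the profile is not single-peaked on this axis.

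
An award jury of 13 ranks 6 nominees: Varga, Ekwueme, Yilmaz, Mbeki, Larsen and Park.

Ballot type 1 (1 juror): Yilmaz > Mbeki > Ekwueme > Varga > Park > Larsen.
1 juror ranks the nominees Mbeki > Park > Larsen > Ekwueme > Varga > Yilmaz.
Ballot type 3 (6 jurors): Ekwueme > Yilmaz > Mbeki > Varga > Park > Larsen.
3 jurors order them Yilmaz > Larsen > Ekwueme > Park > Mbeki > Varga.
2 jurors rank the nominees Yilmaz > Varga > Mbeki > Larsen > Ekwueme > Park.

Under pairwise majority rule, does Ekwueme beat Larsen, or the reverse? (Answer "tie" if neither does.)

Ekwueme

Ballots ranking Ekwueme above Larsen: 1 + 6 = 7.
Ballots ranking Larsen above Ekwueme: 13 − 7 = 6.
Ekwueme wins the head-to-head 7–6.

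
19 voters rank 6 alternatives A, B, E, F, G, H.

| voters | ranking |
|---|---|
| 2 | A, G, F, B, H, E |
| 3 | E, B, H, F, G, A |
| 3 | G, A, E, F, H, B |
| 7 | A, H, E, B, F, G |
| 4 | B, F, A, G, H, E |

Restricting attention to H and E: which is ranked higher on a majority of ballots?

Ballots ranking H above E: 2 + 7 + 4 = 13.
Ballots ranking E above H: 19 − 13 = 6.
H wins the head-to-head 13–6.

H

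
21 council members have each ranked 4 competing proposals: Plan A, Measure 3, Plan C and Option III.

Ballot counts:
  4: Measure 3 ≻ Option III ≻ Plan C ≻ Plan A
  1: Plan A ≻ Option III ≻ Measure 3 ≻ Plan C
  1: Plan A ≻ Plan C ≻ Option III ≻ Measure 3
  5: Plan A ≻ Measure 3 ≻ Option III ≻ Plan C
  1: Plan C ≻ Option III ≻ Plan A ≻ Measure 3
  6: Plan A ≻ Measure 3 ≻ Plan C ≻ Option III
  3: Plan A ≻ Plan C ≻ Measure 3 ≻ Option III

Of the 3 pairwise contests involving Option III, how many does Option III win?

0

Option III against each rival (21 council members):
Option III vs Plan A: Plan A wins 16–5.
Option III vs Measure 3: Measure 3, 18–3.
Option III vs Plan C: 4+1+5 = 10 for Option III, 11 for Plan C — Plan C by 11–10.
Option III beats no one; loses to Plan A, Measure 3, Plan C — 0 pairwise wins.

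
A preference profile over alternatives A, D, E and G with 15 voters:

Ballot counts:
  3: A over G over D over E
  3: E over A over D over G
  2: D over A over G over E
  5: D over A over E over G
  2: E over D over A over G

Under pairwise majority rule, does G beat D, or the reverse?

Ballots ranking G above D: 3.
Ballots ranking D above G: 15 − 3 = 12.
D wins the head-to-head 12–3.

D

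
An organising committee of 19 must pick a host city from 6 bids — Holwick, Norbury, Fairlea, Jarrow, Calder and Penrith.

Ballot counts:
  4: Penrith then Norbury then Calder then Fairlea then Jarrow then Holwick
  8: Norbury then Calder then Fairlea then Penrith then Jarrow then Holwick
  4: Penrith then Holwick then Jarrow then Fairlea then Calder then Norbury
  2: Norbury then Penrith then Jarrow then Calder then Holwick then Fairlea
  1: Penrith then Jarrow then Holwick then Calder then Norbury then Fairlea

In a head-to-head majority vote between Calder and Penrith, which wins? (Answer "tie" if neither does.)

Ballots ranking Calder above Penrith: 8.
Ballots ranking Penrith above Calder: 19 − 8 = 11.
Penrith wins the head-to-head 11–8.

Penrith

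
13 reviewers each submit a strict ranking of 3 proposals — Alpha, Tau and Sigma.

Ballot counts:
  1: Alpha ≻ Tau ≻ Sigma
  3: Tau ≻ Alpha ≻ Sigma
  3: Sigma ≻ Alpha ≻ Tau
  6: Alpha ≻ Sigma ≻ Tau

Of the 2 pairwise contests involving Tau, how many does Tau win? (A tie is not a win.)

0

Tau against each rival (13 reviewers):
Tau vs Alpha: Alpha wins 10–3.
Tau vs Sigma: Sigma, 9–4.
Tau beats no one; loses to Alpha, Sigma — 0 pairwise wins.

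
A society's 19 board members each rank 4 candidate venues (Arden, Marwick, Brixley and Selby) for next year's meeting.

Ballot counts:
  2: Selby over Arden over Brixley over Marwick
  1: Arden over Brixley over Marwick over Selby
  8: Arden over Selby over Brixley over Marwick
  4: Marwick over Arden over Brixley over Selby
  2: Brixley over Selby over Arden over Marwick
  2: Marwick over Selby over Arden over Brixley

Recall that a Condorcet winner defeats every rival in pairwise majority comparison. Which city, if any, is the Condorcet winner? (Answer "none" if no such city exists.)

Check each pair by majority over 19 ballots:
Arden–Marwick: Arden 13–6.
Arden vs Brixley: Arden, 17–2.
Arden–Selby: Arden 13–6.
Marwick vs Brixley: Brixley wins 13–6.
Marwick vs Selby: Selby, 12–7.
Brixley–Selby: Selby 12–7.
Arden defeats every rival head-to-head and is the Condorcet winner.

Arden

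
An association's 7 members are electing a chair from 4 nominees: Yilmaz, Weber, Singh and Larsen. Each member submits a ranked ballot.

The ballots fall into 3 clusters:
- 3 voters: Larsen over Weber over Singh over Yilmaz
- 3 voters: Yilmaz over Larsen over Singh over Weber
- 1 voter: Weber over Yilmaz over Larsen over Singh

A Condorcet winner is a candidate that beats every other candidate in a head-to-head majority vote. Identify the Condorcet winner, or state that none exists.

Check each pair by majority over 7 ballots:
Yilmaz–Weber: Weber 4–3.
Yilmaz–Singh: Yilmaz 4–3.
Yilmaz–Larsen: Yilmaz 4–3.
Weber–Singh: Weber 4–3.
Weber vs Larsen: Larsen, 6–1.
Singh vs Larsen: Larsen wins 7–0.
Every candidate loses at least once (Yilmaz loses to Weber; Weber loses to Larsen; Singh loses to Yilmaz; Larsen loses to Yilmaz). The majority relation contains the cycle Yilmaz → Larsen → Weber → Yilmaz, so there is no Condorcet winner.

none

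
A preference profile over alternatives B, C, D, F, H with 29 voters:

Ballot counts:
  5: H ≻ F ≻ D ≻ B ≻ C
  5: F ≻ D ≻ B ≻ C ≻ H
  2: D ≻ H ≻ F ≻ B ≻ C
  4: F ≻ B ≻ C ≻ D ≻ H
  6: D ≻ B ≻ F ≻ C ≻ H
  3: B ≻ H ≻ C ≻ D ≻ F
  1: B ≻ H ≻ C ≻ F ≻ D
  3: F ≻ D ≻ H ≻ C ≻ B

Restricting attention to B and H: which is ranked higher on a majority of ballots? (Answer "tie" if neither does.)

B

Ballots ranking B above H: 5 + 4 + 6 + 3 + 1 = 19.
Ballots ranking H above B: 29 − 19 = 10.
B wins the head-to-head 19–10.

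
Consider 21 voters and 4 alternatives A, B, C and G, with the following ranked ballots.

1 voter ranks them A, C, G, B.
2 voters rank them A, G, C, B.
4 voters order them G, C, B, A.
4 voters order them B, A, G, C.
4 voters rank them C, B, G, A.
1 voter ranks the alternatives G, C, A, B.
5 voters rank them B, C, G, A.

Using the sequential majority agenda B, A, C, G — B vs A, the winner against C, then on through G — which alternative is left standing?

Round 1: B vs A — 17–4, B advances.
Round 2: B vs C — 9–12, C advances.
Round 3: C vs G — 10–11, G advances.
G survives the agenda.

G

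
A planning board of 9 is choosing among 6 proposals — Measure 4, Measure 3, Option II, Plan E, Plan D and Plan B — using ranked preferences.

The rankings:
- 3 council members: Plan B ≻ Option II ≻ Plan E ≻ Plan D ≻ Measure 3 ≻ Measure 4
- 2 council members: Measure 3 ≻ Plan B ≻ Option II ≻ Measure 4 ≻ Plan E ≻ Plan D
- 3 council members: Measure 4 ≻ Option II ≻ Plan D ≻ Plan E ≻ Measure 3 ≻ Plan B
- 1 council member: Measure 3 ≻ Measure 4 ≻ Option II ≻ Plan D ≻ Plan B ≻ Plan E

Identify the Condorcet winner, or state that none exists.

Head-to-head results (9 council members):
Measure 4 vs Measure 3: Measure 4 preferred on 3 ballots; Measure 3 wins 6–3.
Measure 4 vs Option II: Measure 4 is ranked higher on 3+1 = 4 ballots, Option II on 5. Option II wins 5–4.
Measure 4 vs Plan E: 6 to 3, Measure 4.
Measure 4 vs Plan D: 2+3+1 = 6 for Measure 4, 3 for Plan D — Measure 4 by 6–3.
Measure 4 vs Plan B: Measure 4 is ranked higher on 3+1 = 4 ballots, Plan B on 5. Plan B wins 5–4.
Measure 3 vs Option II: Measure 3 preferred on 2+1 = 3 ballots; Option II wins 6–3.
Measure 3 vs Plan E: Measure 3 preferred on 2+1 = 3 ballots; Plan E wins 6–3.
Measure 3 vs Plan D: Measure 3 is ranked higher on 2+1 = 3 ballots, Plan D on 6. Plan D wins 6–3.
Measure 3 vs Plan B: Measure 3 is ranked higher on 2+3+1 = 6 ballots, Plan B on 3. Measure 3 wins 6–3.
Option II vs Plan E: 9 to 0, Option II.
Option II vs Plan D: 9 to 0, Option II.
Option II vs Plan B: 4 to 5, Plan B.
Plan E vs Plan D: Plan E preferred on 3+2 = 5 ballots; Plan E wins 5–4.
Plan E vs Plan B: Plan E preferred on 3 ballots; Plan B wins 6–3.
Plan D vs Plan B: Plan D preferred on 3+1 = 4 ballots; Plan B wins 5–4.
No option is unbeaten: Measure 4 loses to Measure 3; Measure 3 loses to Option II; Option II loses to Plan B; Plan E loses to Measure 4; Plan D loses to Measure 4; Plan B loses to Measure 3. In particular Measure 4 > Plan E > Measure 3 > Measure 4 is a majority cycle — no Condorcet winner exists.

none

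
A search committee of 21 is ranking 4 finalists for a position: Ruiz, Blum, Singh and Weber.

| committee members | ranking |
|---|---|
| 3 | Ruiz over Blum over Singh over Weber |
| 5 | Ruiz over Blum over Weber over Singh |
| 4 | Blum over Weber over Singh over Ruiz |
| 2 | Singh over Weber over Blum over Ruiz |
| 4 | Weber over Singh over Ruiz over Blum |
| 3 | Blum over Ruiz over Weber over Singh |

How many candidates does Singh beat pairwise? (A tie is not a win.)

0

Singh against each rival (21 committee members):
Singh vs Ruiz: 4+2+4 = 10 for Singh, 11 for Ruiz — Ruiz by 11–10.
Singh vs Blum: Singh is ranked higher on 2+4 = 6 ballots, Blum on 15. Blum wins 15–6.
Singh vs Weber: Weber wins 16–5.
Singh beats no one; loses to Ruiz, Blum, Weber — 0 pairwise wins.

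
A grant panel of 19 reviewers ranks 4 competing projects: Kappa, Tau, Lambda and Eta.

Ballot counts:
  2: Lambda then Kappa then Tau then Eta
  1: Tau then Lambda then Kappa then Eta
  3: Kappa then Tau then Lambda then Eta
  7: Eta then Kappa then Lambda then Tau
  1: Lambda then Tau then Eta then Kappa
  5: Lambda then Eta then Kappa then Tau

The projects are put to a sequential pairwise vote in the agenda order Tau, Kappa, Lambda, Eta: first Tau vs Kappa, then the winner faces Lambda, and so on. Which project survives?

Eta

Round 1: Tau vs Kappa — 2–17, Kappa advances.
Round 2: Kappa vs Lambda — 10–9, Kappa advances.
Round 3: Kappa vs Eta — 6–13, Eta advances.
Eta survives the agenda.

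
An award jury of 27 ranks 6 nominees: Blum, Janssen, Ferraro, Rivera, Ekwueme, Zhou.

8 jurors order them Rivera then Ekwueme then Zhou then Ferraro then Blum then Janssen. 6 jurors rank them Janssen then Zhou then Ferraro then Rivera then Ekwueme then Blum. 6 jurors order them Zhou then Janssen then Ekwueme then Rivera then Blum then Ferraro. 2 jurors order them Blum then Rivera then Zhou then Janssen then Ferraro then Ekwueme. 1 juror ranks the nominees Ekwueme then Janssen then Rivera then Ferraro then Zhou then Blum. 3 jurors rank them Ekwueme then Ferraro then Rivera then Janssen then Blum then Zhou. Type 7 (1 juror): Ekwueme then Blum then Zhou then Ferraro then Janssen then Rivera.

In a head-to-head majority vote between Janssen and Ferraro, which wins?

Janssen

Ballots ranking Janssen above Ferraro: 6 + 6 + 2 + 1 = 15.
Ballots ranking Ferraro above Janssen: 27 − 15 = 12.
Janssen wins the head-to-head 15–12.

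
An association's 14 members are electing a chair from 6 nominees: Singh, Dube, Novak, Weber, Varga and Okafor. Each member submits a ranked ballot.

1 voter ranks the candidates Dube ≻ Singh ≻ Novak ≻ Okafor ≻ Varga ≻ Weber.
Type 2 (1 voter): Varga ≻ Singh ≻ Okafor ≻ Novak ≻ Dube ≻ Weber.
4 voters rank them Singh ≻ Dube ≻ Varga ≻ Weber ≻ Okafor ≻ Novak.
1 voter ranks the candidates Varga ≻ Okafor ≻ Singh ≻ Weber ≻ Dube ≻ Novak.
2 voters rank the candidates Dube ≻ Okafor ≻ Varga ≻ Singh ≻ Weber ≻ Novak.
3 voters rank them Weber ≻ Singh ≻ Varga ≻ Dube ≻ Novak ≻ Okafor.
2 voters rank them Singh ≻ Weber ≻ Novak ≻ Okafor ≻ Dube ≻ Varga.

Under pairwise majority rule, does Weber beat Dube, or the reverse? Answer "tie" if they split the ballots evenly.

Ballots ranking Weber above Dube: 1 + 3 + 2 = 6.
Ballots ranking Dube above Weber: 14 − 6 = 8.
Dube wins the head-to-head 8–6.

Dube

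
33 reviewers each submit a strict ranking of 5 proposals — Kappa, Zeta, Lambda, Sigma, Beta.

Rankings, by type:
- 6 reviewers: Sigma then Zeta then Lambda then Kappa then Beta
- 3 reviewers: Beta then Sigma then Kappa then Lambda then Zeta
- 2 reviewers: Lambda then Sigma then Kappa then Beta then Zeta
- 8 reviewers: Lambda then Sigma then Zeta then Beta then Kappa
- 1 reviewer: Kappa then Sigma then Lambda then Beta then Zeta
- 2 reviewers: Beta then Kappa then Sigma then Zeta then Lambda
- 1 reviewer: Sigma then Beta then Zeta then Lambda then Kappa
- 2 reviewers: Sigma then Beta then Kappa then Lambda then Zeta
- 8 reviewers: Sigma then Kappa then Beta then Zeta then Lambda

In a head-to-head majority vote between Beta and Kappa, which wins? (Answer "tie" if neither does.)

Ballots ranking Beta above Kappa: 3 + 8 + 2 + 1 + 2 = 16.
Ballots ranking Kappa above Beta: 33 − 16 = 17.
Kappa wins the head-to-head 17–16.

Kappa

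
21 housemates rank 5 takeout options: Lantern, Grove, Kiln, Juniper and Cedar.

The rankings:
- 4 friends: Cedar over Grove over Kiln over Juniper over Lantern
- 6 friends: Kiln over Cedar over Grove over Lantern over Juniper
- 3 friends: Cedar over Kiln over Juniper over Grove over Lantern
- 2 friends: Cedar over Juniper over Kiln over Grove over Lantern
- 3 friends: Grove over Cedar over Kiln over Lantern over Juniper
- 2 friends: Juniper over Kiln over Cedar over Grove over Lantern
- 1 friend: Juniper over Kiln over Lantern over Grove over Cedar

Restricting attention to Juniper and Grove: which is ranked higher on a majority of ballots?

Ballots ranking Juniper above Grove: 3 + 2 + 2 + 1 = 8.
Ballots ranking Grove above Juniper: 21 − 8 = 13.
Grove wins the head-to-head 13–8.

Grove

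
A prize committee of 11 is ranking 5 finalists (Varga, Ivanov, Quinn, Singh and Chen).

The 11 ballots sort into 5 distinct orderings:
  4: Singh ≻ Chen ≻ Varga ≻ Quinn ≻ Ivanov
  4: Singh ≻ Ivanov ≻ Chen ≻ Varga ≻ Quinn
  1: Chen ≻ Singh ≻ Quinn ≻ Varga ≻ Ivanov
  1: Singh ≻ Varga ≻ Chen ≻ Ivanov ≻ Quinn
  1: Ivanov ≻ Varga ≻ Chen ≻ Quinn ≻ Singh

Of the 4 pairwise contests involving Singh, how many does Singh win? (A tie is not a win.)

Singh against each rival (11 jurors):
Singh vs Varga: Singh preferred on 4+4+1+1 = 10 ballots; Singh wins 10–1.
Singh vs Ivanov: Singh is ranked higher on 4+4+1+1 = 10 ballots, Ivanov on 1. Singh wins 10–1.
Singh vs Quinn: Singh is ranked higher on 4+4+1+1 = 10 ballots, Quinn on 1. Singh wins 10–1.
Singh–Chen: Singh 9–2.
Singh beats Varga, Ivanov, Quinn, Chen — 4 pairwise wins.

4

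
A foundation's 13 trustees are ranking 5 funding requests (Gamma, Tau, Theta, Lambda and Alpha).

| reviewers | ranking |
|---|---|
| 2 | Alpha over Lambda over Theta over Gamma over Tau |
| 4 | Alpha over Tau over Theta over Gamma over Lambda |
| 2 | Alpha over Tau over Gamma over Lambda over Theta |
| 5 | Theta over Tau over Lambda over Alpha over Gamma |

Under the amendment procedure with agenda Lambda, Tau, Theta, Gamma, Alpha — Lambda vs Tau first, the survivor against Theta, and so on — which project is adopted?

Alpha

Round 1: Lambda vs Tau — 2–11, Tau advances.
Round 2: Tau vs Theta — 6–7, Theta advances.
Round 3: Theta vs Gamma — 11–2, Theta advances.
Round 4: Theta vs Alpha — 5–8, Alpha advances.
The agenda winner is Alpha.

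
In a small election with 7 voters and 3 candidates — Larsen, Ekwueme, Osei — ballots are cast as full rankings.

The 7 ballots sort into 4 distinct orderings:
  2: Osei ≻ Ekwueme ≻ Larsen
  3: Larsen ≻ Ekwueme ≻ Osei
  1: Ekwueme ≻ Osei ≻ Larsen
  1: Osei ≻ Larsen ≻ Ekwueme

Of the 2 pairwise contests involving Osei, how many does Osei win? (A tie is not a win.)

1

Osei against each rival (7 voters):
Osei vs Larsen: Osei, 4–3.
Osei vs Ekwueme: Osei preferred on 2+1 = 3 ballots; Ekwueme wins 4–3.
Osei beats Larsen; loses to Ekwueme — 1 pairwise win.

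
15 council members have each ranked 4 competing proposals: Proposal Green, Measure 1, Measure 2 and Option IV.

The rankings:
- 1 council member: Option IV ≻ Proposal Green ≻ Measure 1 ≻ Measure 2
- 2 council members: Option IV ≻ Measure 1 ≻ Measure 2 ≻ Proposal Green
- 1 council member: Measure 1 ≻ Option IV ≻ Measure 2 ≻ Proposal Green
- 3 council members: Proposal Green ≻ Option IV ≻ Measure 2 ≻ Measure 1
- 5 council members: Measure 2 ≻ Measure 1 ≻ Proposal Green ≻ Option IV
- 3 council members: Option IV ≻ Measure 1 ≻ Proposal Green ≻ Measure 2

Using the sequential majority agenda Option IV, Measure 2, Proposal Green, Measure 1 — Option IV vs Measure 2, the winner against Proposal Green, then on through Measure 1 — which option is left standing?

Round 1: Option IV vs Measure 2 — 10–5, Option IV advances.
Round 2: Option IV vs Proposal Green — 7–8, Proposal Green advances.
Round 3: Proposal Green vs Measure 1 — 4–11, Measure 1 advances.
Measure 1 survives the agenda.

Measure 1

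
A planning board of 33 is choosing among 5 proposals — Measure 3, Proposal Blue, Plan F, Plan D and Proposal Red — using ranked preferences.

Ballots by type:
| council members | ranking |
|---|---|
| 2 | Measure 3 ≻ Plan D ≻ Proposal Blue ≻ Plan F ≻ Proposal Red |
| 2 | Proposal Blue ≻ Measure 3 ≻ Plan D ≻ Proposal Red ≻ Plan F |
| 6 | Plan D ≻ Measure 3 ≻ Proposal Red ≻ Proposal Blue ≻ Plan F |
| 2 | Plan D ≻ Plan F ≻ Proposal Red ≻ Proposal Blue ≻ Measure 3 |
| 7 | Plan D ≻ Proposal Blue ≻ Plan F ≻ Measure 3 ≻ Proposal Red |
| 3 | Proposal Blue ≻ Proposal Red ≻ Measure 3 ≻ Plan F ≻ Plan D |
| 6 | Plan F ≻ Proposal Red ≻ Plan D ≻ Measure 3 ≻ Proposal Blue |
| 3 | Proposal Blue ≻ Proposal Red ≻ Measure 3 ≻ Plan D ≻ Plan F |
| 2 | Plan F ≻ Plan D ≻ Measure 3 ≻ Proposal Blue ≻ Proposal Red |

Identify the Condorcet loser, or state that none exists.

Head-to-head results (33 council members):
Measure 3 vs Proposal Blue: Proposal Blue wins 17–16.
Measure 3 vs Plan F: 16 to 17, Plan F.
Measure 3 vs Plan D: 2+2+3+3 = 10 for Measure 3, 23 for Plan D — Plan D by 23–10.
Measure 3 vs Proposal Red: Measure 3 preferred on 2+2+6+7+2 = 19 ballots; Measure 3 wins 19–14.
Proposal Blue vs Plan F: Proposal Blue, 23–10.
Proposal Blue vs Plan D: Plan D, 25–8.
Proposal Blue vs Proposal Red: 2+2+7+3+3+2 = 19 for Proposal Blue, 14 for Proposal Red — Proposal Blue by 19–14.
Plan F vs Plan D: 3+6+2 = 11 for Plan F, 22 for Plan D — Plan D by 22–11.
Plan F vs Proposal Red: 2+2+7+6+2 = 19 for Plan F, 14 for Proposal Red — Plan F by 19–14.
Plan D vs Proposal Red: Plan D wins 21–12.
Proposal Red loses to every other option — it is the Condorcet loser.

Proposal Red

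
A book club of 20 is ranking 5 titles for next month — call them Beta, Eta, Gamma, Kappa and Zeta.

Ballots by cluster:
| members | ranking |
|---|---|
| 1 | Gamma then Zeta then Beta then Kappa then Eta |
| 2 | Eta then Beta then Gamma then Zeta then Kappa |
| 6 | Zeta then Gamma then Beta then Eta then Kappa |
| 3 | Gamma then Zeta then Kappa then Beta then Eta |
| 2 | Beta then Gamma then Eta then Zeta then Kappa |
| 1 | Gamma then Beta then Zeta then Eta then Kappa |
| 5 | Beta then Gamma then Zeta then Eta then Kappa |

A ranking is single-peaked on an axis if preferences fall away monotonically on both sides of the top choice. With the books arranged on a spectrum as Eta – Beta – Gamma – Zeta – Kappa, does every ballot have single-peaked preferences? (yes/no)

Axis positions: Eta=1, Beta=2, Gamma=3, Zeta=4, Kappa=5.
Cluster 1 (peak Gamma at position 3): ranking walks positions 3-4-2-5-1, expanding outward from the peak — single-peaked.
Cluster 2 (peak Eta at position 1): ranking walks positions 1-2-3-4-5, expanding outward from the peak — single-peaked.
Cluster 3 (peak Zeta at position 4): ranking walks positions 4-3-2-1-5, expanding outward from the peak — single-peaked.
Cluster 4 (peak Gamma at position 3): ranking walks positions 3-4-5-2-1, expanding outward from the peak — single-peaked.
Cluster 5 (peak Beta at position 2): ranking walks positions 2-3-1-4-5, expanding outward from the peak — single-peaked.
Cluster 6 (peak Gamma at position 3): ranking walks positions 3-2-4-1-5, expanding outward from the peak — single-peaked.
Cluster 7 (peak Beta at position 2): ranking walks positions 2-3-4-1-5, expanding outward from the peak — single-peaked.
Every ranking is single-peaked on this axis.

yes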